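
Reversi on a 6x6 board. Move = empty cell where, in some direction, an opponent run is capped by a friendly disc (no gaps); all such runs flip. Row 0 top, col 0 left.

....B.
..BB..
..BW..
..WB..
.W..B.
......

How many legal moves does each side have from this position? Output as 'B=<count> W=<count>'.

-- B to move --
(1,4): no bracket -> illegal
(2,1): no bracket -> illegal
(2,4): flips 1 -> legal
(3,0): no bracket -> illegal
(3,1): flips 1 -> legal
(3,4): flips 1 -> legal
(4,0): no bracket -> illegal
(4,2): flips 1 -> legal
(4,3): no bracket -> illegal
(5,0): no bracket -> illegal
(5,1): no bracket -> illegal
(5,2): no bracket -> illegal
B mobility = 4
-- W to move --
(0,1): flips 1 -> legal
(0,2): flips 2 -> legal
(0,3): flips 1 -> legal
(0,5): no bracket -> illegal
(1,1): no bracket -> illegal
(1,4): no bracket -> illegal
(1,5): no bracket -> illegal
(2,1): flips 1 -> legal
(2,4): no bracket -> illegal
(3,1): no bracket -> illegal
(3,4): flips 1 -> legal
(3,5): no bracket -> illegal
(4,2): no bracket -> illegal
(4,3): flips 1 -> legal
(4,5): no bracket -> illegal
(5,3): no bracket -> illegal
(5,4): no bracket -> illegal
(5,5): no bracket -> illegal
W mobility = 6

Answer: B=4 W=6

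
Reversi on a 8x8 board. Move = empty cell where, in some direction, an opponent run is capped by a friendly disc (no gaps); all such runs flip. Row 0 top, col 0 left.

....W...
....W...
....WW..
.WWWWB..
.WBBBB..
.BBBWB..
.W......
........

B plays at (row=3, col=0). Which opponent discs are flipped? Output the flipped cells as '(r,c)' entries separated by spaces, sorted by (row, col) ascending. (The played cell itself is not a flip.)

Answer: (3,1) (3,2) (3,3) (3,4) (4,1)

Derivation:
Dir NW: edge -> no flip
Dir N: first cell '.' (not opp) -> no flip
Dir NE: first cell '.' (not opp) -> no flip
Dir W: edge -> no flip
Dir E: opp run (3,1) (3,2) (3,3) (3,4) capped by B -> flip
Dir SW: edge -> no flip
Dir S: first cell '.' (not opp) -> no flip
Dir SE: opp run (4,1) capped by B -> flip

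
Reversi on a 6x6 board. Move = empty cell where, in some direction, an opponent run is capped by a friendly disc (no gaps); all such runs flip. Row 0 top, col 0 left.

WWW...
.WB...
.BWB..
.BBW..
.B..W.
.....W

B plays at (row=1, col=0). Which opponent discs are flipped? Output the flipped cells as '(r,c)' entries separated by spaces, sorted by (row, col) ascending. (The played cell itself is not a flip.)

Answer: (1,1)

Derivation:
Dir NW: edge -> no flip
Dir N: opp run (0,0), next=edge -> no flip
Dir NE: opp run (0,1), next=edge -> no flip
Dir W: edge -> no flip
Dir E: opp run (1,1) capped by B -> flip
Dir SW: edge -> no flip
Dir S: first cell '.' (not opp) -> no flip
Dir SE: first cell 'B' (not opp) -> no flip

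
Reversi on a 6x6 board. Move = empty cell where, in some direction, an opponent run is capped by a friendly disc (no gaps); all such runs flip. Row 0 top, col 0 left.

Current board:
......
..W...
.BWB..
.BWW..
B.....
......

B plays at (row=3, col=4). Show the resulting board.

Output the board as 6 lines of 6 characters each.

Place B at (3,4); scan 8 dirs for brackets.
Dir NW: first cell 'B' (not opp) -> no flip
Dir N: first cell '.' (not opp) -> no flip
Dir NE: first cell '.' (not opp) -> no flip
Dir W: opp run (3,3) (3,2) capped by B -> flip
Dir E: first cell '.' (not opp) -> no flip
Dir SW: first cell '.' (not opp) -> no flip
Dir S: first cell '.' (not opp) -> no flip
Dir SE: first cell '.' (not opp) -> no flip
All flips: (3,2) (3,3)

Answer: ......
..W...
.BWB..
.BBBB.
B.....
......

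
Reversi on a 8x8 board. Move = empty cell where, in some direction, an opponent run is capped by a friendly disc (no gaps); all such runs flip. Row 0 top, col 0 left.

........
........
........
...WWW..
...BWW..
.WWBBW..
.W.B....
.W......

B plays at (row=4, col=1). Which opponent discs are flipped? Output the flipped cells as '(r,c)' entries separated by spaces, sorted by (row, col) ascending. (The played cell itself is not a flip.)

Dir NW: first cell '.' (not opp) -> no flip
Dir N: first cell '.' (not opp) -> no flip
Dir NE: first cell '.' (not opp) -> no flip
Dir W: first cell '.' (not opp) -> no flip
Dir E: first cell '.' (not opp) -> no flip
Dir SW: first cell '.' (not opp) -> no flip
Dir S: opp run (5,1) (6,1) (7,1), next=edge -> no flip
Dir SE: opp run (5,2) capped by B -> flip

Answer: (5,2)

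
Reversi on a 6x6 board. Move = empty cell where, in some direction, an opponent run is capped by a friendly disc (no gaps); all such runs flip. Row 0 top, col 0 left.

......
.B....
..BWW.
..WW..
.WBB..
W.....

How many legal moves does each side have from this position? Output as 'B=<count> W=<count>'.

-- B to move --
(1,2): no bracket -> illegal
(1,3): flips 2 -> legal
(1,4): no bracket -> illegal
(1,5): flips 2 -> legal
(2,1): flips 1 -> legal
(2,5): flips 2 -> legal
(3,0): no bracket -> illegal
(3,1): no bracket -> illegal
(3,4): no bracket -> illegal
(3,5): no bracket -> illegal
(4,0): flips 1 -> legal
(4,4): flips 1 -> legal
(5,1): no bracket -> illegal
(5,2): no bracket -> illegal
B mobility = 6
-- W to move --
(0,0): flips 2 -> legal
(0,1): no bracket -> illegal
(0,2): no bracket -> illegal
(1,0): no bracket -> illegal
(1,2): flips 1 -> legal
(1,3): no bracket -> illegal
(2,0): no bracket -> illegal
(2,1): flips 1 -> legal
(3,1): no bracket -> illegal
(3,4): no bracket -> illegal
(4,4): flips 2 -> legal
(5,1): flips 1 -> legal
(5,2): flips 1 -> legal
(5,3): flips 1 -> legal
(5,4): flips 1 -> legal
W mobility = 8

Answer: B=6 W=8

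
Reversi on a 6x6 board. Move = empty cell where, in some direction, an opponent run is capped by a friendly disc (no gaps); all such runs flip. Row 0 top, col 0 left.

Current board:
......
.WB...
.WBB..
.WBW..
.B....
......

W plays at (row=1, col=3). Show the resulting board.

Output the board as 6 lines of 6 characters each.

Answer: ......
.WWW..
.WWW..
.WBW..
.B....
......

Derivation:
Place W at (1,3); scan 8 dirs for brackets.
Dir NW: first cell '.' (not opp) -> no flip
Dir N: first cell '.' (not opp) -> no flip
Dir NE: first cell '.' (not opp) -> no flip
Dir W: opp run (1,2) capped by W -> flip
Dir E: first cell '.' (not opp) -> no flip
Dir SW: opp run (2,2) capped by W -> flip
Dir S: opp run (2,3) capped by W -> flip
Dir SE: first cell '.' (not opp) -> no flip
All flips: (1,2) (2,2) (2,3)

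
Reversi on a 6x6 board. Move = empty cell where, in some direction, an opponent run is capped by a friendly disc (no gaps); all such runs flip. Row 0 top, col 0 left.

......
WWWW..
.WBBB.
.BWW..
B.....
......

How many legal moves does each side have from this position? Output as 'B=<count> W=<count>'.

Answer: B=11 W=7

Derivation:
-- B to move --
(0,0): flips 1 -> legal
(0,1): flips 3 -> legal
(0,2): flips 2 -> legal
(0,3): flips 1 -> legal
(0,4): flips 1 -> legal
(1,4): no bracket -> illegal
(2,0): flips 1 -> legal
(3,0): no bracket -> illegal
(3,4): flips 2 -> legal
(4,1): flips 1 -> legal
(4,2): flips 2 -> legal
(4,3): flips 1 -> legal
(4,4): flips 1 -> legal
B mobility = 11
-- W to move --
(1,4): flips 1 -> legal
(1,5): flips 1 -> legal
(2,0): no bracket -> illegal
(2,5): flips 3 -> legal
(3,0): flips 1 -> legal
(3,4): flips 1 -> legal
(3,5): flips 1 -> legal
(4,1): flips 1 -> legal
(4,2): no bracket -> illegal
(5,0): no bracket -> illegal
(5,1): no bracket -> illegal
W mobility = 7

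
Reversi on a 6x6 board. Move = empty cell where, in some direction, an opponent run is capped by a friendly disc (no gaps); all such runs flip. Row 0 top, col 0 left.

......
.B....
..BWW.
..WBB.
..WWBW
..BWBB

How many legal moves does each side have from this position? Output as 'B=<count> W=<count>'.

-- B to move --
(1,2): flips 1 -> legal
(1,3): flips 1 -> legal
(1,4): flips 1 -> legal
(1,5): flips 1 -> legal
(2,1): flips 2 -> legal
(2,5): flips 2 -> legal
(3,1): flips 1 -> legal
(3,5): flips 1 -> legal
(4,1): flips 2 -> legal
(5,1): flips 1 -> legal
B mobility = 10
-- W to move --
(0,0): no bracket -> illegal
(0,1): no bracket -> illegal
(0,2): no bracket -> illegal
(1,0): no bracket -> illegal
(1,2): flips 1 -> legal
(1,3): no bracket -> illegal
(2,0): no bracket -> illegal
(2,1): flips 1 -> legal
(2,5): flips 1 -> legal
(3,1): no bracket -> illegal
(3,5): flips 3 -> legal
(4,1): no bracket -> illegal
(5,1): flips 1 -> legal
W mobility = 5

Answer: B=10 W=5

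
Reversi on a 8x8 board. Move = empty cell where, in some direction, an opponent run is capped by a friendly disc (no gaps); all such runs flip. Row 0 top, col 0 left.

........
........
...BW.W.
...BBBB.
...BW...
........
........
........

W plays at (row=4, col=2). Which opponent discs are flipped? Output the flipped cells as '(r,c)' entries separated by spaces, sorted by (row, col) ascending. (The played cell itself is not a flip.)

Dir NW: first cell '.' (not opp) -> no flip
Dir N: first cell '.' (not opp) -> no flip
Dir NE: opp run (3,3) capped by W -> flip
Dir W: first cell '.' (not opp) -> no flip
Dir E: opp run (4,3) capped by W -> flip
Dir SW: first cell '.' (not opp) -> no flip
Dir S: first cell '.' (not opp) -> no flip
Dir SE: first cell '.' (not opp) -> no flip

Answer: (3,3) (4,3)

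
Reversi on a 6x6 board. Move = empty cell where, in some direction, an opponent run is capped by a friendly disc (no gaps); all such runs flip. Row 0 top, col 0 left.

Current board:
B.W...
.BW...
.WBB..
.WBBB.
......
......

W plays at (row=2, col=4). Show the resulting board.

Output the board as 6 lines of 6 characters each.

Place W at (2,4); scan 8 dirs for brackets.
Dir NW: first cell '.' (not opp) -> no flip
Dir N: first cell '.' (not opp) -> no flip
Dir NE: first cell '.' (not opp) -> no flip
Dir W: opp run (2,3) (2,2) capped by W -> flip
Dir E: first cell '.' (not opp) -> no flip
Dir SW: opp run (3,3), next='.' -> no flip
Dir S: opp run (3,4), next='.' -> no flip
Dir SE: first cell '.' (not opp) -> no flip
All flips: (2,2) (2,3)

Answer: B.W...
.BW...
.WWWW.
.WBBB.
......
......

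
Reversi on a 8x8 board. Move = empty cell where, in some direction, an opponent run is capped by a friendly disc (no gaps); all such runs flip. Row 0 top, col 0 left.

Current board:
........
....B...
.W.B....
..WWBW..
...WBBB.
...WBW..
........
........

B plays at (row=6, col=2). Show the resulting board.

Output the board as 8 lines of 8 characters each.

Place B at (6,2); scan 8 dirs for brackets.
Dir NW: first cell '.' (not opp) -> no flip
Dir N: first cell '.' (not opp) -> no flip
Dir NE: opp run (5,3) capped by B -> flip
Dir W: first cell '.' (not opp) -> no flip
Dir E: first cell '.' (not opp) -> no flip
Dir SW: first cell '.' (not opp) -> no flip
Dir S: first cell '.' (not opp) -> no flip
Dir SE: first cell '.' (not opp) -> no flip
All flips: (5,3)

Answer: ........
....B...
.W.B....
..WWBW..
...WBBB.
...BBW..
..B.....
........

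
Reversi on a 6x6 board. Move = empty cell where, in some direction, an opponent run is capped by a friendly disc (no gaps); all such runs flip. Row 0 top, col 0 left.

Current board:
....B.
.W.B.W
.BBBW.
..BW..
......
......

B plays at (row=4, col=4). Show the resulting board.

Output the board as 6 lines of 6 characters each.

Answer: ....B.
.W.B.W
.BBBW.
..BB..
....B.
......

Derivation:
Place B at (4,4); scan 8 dirs for brackets.
Dir NW: opp run (3,3) capped by B -> flip
Dir N: first cell '.' (not opp) -> no flip
Dir NE: first cell '.' (not opp) -> no flip
Dir W: first cell '.' (not opp) -> no flip
Dir E: first cell '.' (not opp) -> no flip
Dir SW: first cell '.' (not opp) -> no flip
Dir S: first cell '.' (not opp) -> no flip
Dir SE: first cell '.' (not opp) -> no flip
All flips: (3,3)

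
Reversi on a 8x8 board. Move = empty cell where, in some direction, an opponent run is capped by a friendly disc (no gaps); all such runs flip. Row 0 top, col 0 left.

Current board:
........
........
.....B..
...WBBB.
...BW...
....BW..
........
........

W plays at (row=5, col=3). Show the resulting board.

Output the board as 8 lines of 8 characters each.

Place W at (5,3); scan 8 dirs for brackets.
Dir NW: first cell '.' (not opp) -> no flip
Dir N: opp run (4,3) capped by W -> flip
Dir NE: first cell 'W' (not opp) -> no flip
Dir W: first cell '.' (not opp) -> no flip
Dir E: opp run (5,4) capped by W -> flip
Dir SW: first cell '.' (not opp) -> no flip
Dir S: first cell '.' (not opp) -> no flip
Dir SE: first cell '.' (not opp) -> no flip
All flips: (4,3) (5,4)

Answer: ........
........
.....B..
...WBBB.
...WW...
...WWW..
........
........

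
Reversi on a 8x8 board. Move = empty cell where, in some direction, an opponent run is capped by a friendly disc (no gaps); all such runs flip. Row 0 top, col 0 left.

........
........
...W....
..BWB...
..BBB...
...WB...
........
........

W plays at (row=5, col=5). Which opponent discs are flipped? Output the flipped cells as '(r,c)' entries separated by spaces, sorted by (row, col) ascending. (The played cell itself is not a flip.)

Dir NW: opp run (4,4) capped by W -> flip
Dir N: first cell '.' (not opp) -> no flip
Dir NE: first cell '.' (not opp) -> no flip
Dir W: opp run (5,4) capped by W -> flip
Dir E: first cell '.' (not opp) -> no flip
Dir SW: first cell '.' (not opp) -> no flip
Dir S: first cell '.' (not opp) -> no flip
Dir SE: first cell '.' (not opp) -> no flip

Answer: (4,4) (5,4)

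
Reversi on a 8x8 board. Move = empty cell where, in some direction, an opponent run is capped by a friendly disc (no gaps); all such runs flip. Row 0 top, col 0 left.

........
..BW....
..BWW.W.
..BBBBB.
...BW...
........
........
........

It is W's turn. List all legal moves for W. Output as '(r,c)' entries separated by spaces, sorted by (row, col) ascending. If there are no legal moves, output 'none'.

(0,1): flips 1 -> legal
(0,2): no bracket -> illegal
(0,3): no bracket -> illegal
(1,1): flips 3 -> legal
(2,1): flips 1 -> legal
(2,5): no bracket -> illegal
(2,7): no bracket -> illegal
(3,1): flips 1 -> legal
(3,7): no bracket -> illegal
(4,1): flips 1 -> legal
(4,2): flips 2 -> legal
(4,5): flips 1 -> legal
(4,6): flips 2 -> legal
(4,7): no bracket -> illegal
(5,2): no bracket -> illegal
(5,3): flips 2 -> legal
(5,4): no bracket -> illegal

Answer: (0,1) (1,1) (2,1) (3,1) (4,1) (4,2) (4,5) (4,6) (5,3)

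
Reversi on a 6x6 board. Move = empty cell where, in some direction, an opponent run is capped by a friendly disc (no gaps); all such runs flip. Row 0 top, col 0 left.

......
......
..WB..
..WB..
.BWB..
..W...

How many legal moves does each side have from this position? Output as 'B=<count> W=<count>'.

-- B to move --
(1,1): flips 1 -> legal
(1,2): no bracket -> illegal
(1,3): no bracket -> illegal
(2,1): flips 2 -> legal
(3,1): flips 1 -> legal
(5,1): flips 1 -> legal
(5,3): no bracket -> illegal
B mobility = 4
-- W to move --
(1,2): no bracket -> illegal
(1,3): no bracket -> illegal
(1,4): flips 1 -> legal
(2,4): flips 2 -> legal
(3,0): flips 1 -> legal
(3,1): no bracket -> illegal
(3,4): flips 2 -> legal
(4,0): flips 1 -> legal
(4,4): flips 2 -> legal
(5,0): flips 1 -> legal
(5,1): no bracket -> illegal
(5,3): no bracket -> illegal
(5,4): flips 1 -> legal
W mobility = 8

Answer: B=4 W=8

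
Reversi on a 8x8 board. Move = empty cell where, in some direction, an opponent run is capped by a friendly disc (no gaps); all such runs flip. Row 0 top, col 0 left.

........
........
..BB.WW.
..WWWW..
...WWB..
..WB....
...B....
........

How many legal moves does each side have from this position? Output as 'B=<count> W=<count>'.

-- B to move --
(1,4): no bracket -> illegal
(1,5): flips 2 -> legal
(1,6): no bracket -> illegal
(1,7): flips 3 -> legal
(2,1): no bracket -> illegal
(2,4): no bracket -> illegal
(2,7): no bracket -> illegal
(3,1): no bracket -> illegal
(3,6): no bracket -> illegal
(3,7): no bracket -> illegal
(4,1): flips 2 -> legal
(4,2): flips 3 -> legal
(4,6): no bracket -> illegal
(5,1): flips 1 -> legal
(5,4): no bracket -> illegal
(5,5): flips 2 -> legal
(6,1): no bracket -> illegal
(6,2): no bracket -> illegal
B mobility = 6
-- W to move --
(1,1): flips 1 -> legal
(1,2): flips 2 -> legal
(1,3): flips 1 -> legal
(1,4): flips 1 -> legal
(2,1): no bracket -> illegal
(2,4): no bracket -> illegal
(3,1): no bracket -> illegal
(3,6): no bracket -> illegal
(4,2): no bracket -> illegal
(4,6): flips 1 -> legal
(5,4): flips 1 -> legal
(5,5): flips 1 -> legal
(5,6): flips 1 -> legal
(6,2): flips 1 -> legal
(6,4): no bracket -> illegal
(7,2): no bracket -> illegal
(7,3): flips 2 -> legal
(7,4): flips 1 -> legal
W mobility = 11

Answer: B=6 W=11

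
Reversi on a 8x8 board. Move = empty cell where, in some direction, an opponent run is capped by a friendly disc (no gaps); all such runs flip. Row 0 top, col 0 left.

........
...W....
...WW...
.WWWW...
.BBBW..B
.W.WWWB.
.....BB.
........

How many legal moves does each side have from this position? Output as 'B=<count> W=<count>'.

Answer: B=13 W=7

Derivation:
-- B to move --
(0,2): no bracket -> illegal
(0,3): flips 3 -> legal
(0,4): no bracket -> illegal
(1,2): no bracket -> illegal
(1,4): flips 2 -> legal
(1,5): flips 2 -> legal
(2,0): flips 1 -> legal
(2,1): flips 2 -> legal
(2,2): flips 4 -> legal
(2,5): flips 1 -> legal
(3,0): no bracket -> illegal
(3,5): no bracket -> illegal
(4,0): no bracket -> illegal
(4,5): flips 2 -> legal
(4,6): no bracket -> illegal
(5,0): no bracket -> illegal
(5,2): flips 3 -> legal
(6,0): flips 1 -> legal
(6,1): flips 1 -> legal
(6,2): no bracket -> illegal
(6,3): flips 1 -> legal
(6,4): flips 1 -> legal
B mobility = 13
-- W to move --
(3,0): no bracket -> illegal
(3,6): no bracket -> illegal
(3,7): no bracket -> illegal
(4,0): flips 3 -> legal
(4,5): no bracket -> illegal
(4,6): no bracket -> illegal
(5,0): flips 1 -> legal
(5,2): flips 2 -> legal
(5,7): flips 1 -> legal
(6,4): no bracket -> illegal
(6,7): no bracket -> illegal
(7,4): no bracket -> illegal
(7,5): flips 1 -> legal
(7,6): flips 1 -> legal
(7,7): flips 1 -> legal
W mobility = 7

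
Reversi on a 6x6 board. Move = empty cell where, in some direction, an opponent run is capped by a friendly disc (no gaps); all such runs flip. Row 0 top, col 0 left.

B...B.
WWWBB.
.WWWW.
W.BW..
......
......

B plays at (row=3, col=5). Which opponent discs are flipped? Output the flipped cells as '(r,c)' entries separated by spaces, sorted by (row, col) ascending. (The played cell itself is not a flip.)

Answer: (2,4)

Derivation:
Dir NW: opp run (2,4) capped by B -> flip
Dir N: first cell '.' (not opp) -> no flip
Dir NE: edge -> no flip
Dir W: first cell '.' (not opp) -> no flip
Dir E: edge -> no flip
Dir SW: first cell '.' (not opp) -> no flip
Dir S: first cell '.' (not opp) -> no flip
Dir SE: edge -> no flip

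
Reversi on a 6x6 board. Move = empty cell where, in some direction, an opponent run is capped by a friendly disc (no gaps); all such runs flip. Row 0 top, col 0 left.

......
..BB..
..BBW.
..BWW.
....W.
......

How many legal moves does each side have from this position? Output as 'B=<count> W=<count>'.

-- B to move --
(1,4): no bracket -> illegal
(1,5): no bracket -> illegal
(2,5): flips 1 -> legal
(3,5): flips 3 -> legal
(4,2): no bracket -> illegal
(4,3): flips 1 -> legal
(4,5): flips 1 -> legal
(5,3): no bracket -> illegal
(5,4): no bracket -> illegal
(5,5): flips 2 -> legal
B mobility = 5
-- W to move --
(0,1): flips 2 -> legal
(0,2): flips 1 -> legal
(0,3): flips 2 -> legal
(0,4): no bracket -> illegal
(1,1): flips 1 -> legal
(1,4): no bracket -> illegal
(2,1): flips 2 -> legal
(3,1): flips 1 -> legal
(4,1): no bracket -> illegal
(4,2): no bracket -> illegal
(4,3): no bracket -> illegal
W mobility = 6

Answer: B=5 W=6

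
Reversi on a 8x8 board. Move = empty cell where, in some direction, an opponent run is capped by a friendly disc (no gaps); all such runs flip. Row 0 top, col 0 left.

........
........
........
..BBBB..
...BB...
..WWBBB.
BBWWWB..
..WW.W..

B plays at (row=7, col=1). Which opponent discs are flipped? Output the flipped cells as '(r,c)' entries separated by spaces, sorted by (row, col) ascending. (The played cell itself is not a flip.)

Dir NW: first cell 'B' (not opp) -> no flip
Dir N: first cell 'B' (not opp) -> no flip
Dir NE: opp run (6,2) (5,3) capped by B -> flip
Dir W: first cell '.' (not opp) -> no flip
Dir E: opp run (7,2) (7,3), next='.' -> no flip
Dir SW: edge -> no flip
Dir S: edge -> no flip
Dir SE: edge -> no flip

Answer: (5,3) (6,2)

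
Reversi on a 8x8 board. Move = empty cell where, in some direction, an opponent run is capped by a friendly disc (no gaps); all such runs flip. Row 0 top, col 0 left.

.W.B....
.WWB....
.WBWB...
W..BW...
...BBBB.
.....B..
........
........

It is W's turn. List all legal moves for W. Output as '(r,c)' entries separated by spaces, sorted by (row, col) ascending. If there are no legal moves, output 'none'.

Answer: (1,4) (2,5) (3,2) (5,2) (5,3) (5,4) (5,6) (6,6)

Derivation:
(0,2): no bracket -> illegal
(0,4): no bracket -> illegal
(1,4): flips 2 -> legal
(1,5): no bracket -> illegal
(2,5): flips 1 -> legal
(3,1): no bracket -> illegal
(3,2): flips 2 -> legal
(3,5): no bracket -> illegal
(3,6): no bracket -> illegal
(3,7): no bracket -> illegal
(4,2): no bracket -> illegal
(4,7): no bracket -> illegal
(5,2): flips 1 -> legal
(5,3): flips 2 -> legal
(5,4): flips 1 -> legal
(5,6): flips 1 -> legal
(5,7): no bracket -> illegal
(6,4): no bracket -> illegal
(6,5): no bracket -> illegal
(6,6): flips 4 -> legal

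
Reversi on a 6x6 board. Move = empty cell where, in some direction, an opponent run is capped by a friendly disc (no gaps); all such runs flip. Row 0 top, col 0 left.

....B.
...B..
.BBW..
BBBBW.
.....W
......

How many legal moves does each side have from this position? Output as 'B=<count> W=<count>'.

Answer: B=3 W=4

Derivation:
-- B to move --
(1,2): no bracket -> illegal
(1,4): flips 1 -> legal
(2,4): flips 1 -> legal
(2,5): no bracket -> illegal
(3,5): flips 1 -> legal
(4,3): no bracket -> illegal
(4,4): no bracket -> illegal
(5,4): no bracket -> illegal
(5,5): no bracket -> illegal
B mobility = 3
-- W to move --
(0,2): no bracket -> illegal
(0,3): flips 1 -> legal
(0,5): no bracket -> illegal
(1,0): no bracket -> illegal
(1,1): no bracket -> illegal
(1,2): no bracket -> illegal
(1,4): no bracket -> illegal
(1,5): no bracket -> illegal
(2,0): flips 2 -> legal
(2,4): no bracket -> illegal
(4,0): no bracket -> illegal
(4,1): flips 1 -> legal
(4,2): no bracket -> illegal
(4,3): flips 1 -> legal
(4,4): no bracket -> illegal
W mobility = 4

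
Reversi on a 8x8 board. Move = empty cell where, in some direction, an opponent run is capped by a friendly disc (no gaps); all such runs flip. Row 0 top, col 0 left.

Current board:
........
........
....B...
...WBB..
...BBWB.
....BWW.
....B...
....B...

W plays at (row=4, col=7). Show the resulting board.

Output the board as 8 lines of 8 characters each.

Answer: ........
........
....B...
...WBB..
...BBWWW
....BWW.
....B...
....B...

Derivation:
Place W at (4,7); scan 8 dirs for brackets.
Dir NW: first cell '.' (not opp) -> no flip
Dir N: first cell '.' (not opp) -> no flip
Dir NE: edge -> no flip
Dir W: opp run (4,6) capped by W -> flip
Dir E: edge -> no flip
Dir SW: first cell 'W' (not opp) -> no flip
Dir S: first cell '.' (not opp) -> no flip
Dir SE: edge -> no flip
All flips: (4,6)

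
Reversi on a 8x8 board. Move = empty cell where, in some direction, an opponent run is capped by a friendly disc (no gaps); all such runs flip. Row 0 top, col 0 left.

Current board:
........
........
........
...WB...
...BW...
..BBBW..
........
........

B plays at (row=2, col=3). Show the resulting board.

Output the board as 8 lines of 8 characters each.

Answer: ........
........
...B....
...BB...
...BW...
..BBBW..
........
........

Derivation:
Place B at (2,3); scan 8 dirs for brackets.
Dir NW: first cell '.' (not opp) -> no flip
Dir N: first cell '.' (not opp) -> no flip
Dir NE: first cell '.' (not opp) -> no flip
Dir W: first cell '.' (not opp) -> no flip
Dir E: first cell '.' (not opp) -> no flip
Dir SW: first cell '.' (not opp) -> no flip
Dir S: opp run (3,3) capped by B -> flip
Dir SE: first cell 'B' (not opp) -> no flip
All flips: (3,3)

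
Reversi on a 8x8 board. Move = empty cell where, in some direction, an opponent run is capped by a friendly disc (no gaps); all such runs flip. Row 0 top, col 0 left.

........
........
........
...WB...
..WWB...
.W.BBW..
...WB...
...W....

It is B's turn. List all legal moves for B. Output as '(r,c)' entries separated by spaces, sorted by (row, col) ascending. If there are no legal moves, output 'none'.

(2,2): flips 1 -> legal
(2,3): flips 2 -> legal
(2,4): no bracket -> illegal
(3,1): flips 1 -> legal
(3,2): flips 2 -> legal
(4,0): no bracket -> illegal
(4,1): flips 2 -> legal
(4,5): no bracket -> illegal
(4,6): flips 1 -> legal
(5,0): no bracket -> illegal
(5,2): flips 1 -> legal
(5,6): flips 1 -> legal
(6,0): no bracket -> illegal
(6,1): no bracket -> illegal
(6,2): flips 1 -> legal
(6,5): no bracket -> illegal
(6,6): flips 1 -> legal
(7,2): flips 1 -> legal
(7,4): no bracket -> illegal

Answer: (2,2) (2,3) (3,1) (3,2) (4,1) (4,6) (5,2) (5,6) (6,2) (6,6) (7,2)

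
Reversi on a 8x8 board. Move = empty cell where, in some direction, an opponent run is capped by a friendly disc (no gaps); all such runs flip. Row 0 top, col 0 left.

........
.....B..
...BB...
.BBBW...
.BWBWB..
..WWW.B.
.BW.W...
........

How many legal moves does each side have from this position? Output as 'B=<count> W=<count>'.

Answer: B=9 W=14

Derivation:
-- B to move --
(2,5): flips 1 -> legal
(3,5): flips 1 -> legal
(5,1): flips 1 -> legal
(5,5): flips 1 -> legal
(6,3): flips 4 -> legal
(6,5): flips 1 -> legal
(7,1): no bracket -> illegal
(7,2): flips 3 -> legal
(7,3): no bracket -> illegal
(7,4): flips 4 -> legal
(7,5): flips 3 -> legal
B mobility = 9
-- W to move --
(0,4): no bracket -> illegal
(0,5): no bracket -> illegal
(0,6): flips 3 -> legal
(1,2): flips 1 -> legal
(1,3): flips 3 -> legal
(1,4): flips 1 -> legal
(1,6): no bracket -> illegal
(2,0): flips 1 -> legal
(2,1): flips 2 -> legal
(2,2): flips 2 -> legal
(2,5): no bracket -> illegal
(2,6): no bracket -> illegal
(3,0): flips 4 -> legal
(3,5): no bracket -> illegal
(3,6): flips 1 -> legal
(4,0): flips 1 -> legal
(4,6): flips 1 -> legal
(4,7): no bracket -> illegal
(5,0): no bracket -> illegal
(5,1): no bracket -> illegal
(5,5): no bracket -> illegal
(5,7): no bracket -> illegal
(6,0): flips 1 -> legal
(6,5): no bracket -> illegal
(6,6): no bracket -> illegal
(6,7): flips 2 -> legal
(7,0): flips 1 -> legal
(7,1): no bracket -> illegal
(7,2): no bracket -> illegal
W mobility = 14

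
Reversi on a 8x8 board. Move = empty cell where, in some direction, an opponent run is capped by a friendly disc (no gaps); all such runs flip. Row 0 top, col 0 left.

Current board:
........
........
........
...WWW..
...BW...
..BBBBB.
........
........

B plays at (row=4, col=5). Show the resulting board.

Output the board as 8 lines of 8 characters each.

Place B at (4,5); scan 8 dirs for brackets.
Dir NW: opp run (3,4), next='.' -> no flip
Dir N: opp run (3,5), next='.' -> no flip
Dir NE: first cell '.' (not opp) -> no flip
Dir W: opp run (4,4) capped by B -> flip
Dir E: first cell '.' (not opp) -> no flip
Dir SW: first cell 'B' (not opp) -> no flip
Dir S: first cell 'B' (not opp) -> no flip
Dir SE: first cell 'B' (not opp) -> no flip
All flips: (4,4)

Answer: ........
........
........
...WWW..
...BBB..
..BBBBB.
........
........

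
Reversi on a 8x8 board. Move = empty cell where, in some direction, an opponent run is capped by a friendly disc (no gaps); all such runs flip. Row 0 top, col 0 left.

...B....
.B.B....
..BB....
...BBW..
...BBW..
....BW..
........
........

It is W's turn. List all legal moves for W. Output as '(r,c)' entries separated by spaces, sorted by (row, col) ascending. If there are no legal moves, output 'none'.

Answer: (0,0) (1,2) (3,2) (4,2) (5,3) (6,3)

Derivation:
(0,0): flips 4 -> legal
(0,1): no bracket -> illegal
(0,2): no bracket -> illegal
(0,4): no bracket -> illegal
(1,0): no bracket -> illegal
(1,2): flips 2 -> legal
(1,4): no bracket -> illegal
(2,0): no bracket -> illegal
(2,1): no bracket -> illegal
(2,4): no bracket -> illegal
(2,5): no bracket -> illegal
(3,1): no bracket -> illegal
(3,2): flips 2 -> legal
(4,2): flips 2 -> legal
(5,2): no bracket -> illegal
(5,3): flips 2 -> legal
(6,3): flips 1 -> legal
(6,4): no bracket -> illegal
(6,5): no bracket -> illegal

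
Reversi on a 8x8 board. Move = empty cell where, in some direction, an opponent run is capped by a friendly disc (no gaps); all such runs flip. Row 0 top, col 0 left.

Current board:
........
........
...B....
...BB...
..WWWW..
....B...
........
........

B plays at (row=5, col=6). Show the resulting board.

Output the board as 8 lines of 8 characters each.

Place B at (5,6); scan 8 dirs for brackets.
Dir NW: opp run (4,5) capped by B -> flip
Dir N: first cell '.' (not opp) -> no flip
Dir NE: first cell '.' (not opp) -> no flip
Dir W: first cell '.' (not opp) -> no flip
Dir E: first cell '.' (not opp) -> no flip
Dir SW: first cell '.' (not opp) -> no flip
Dir S: first cell '.' (not opp) -> no flip
Dir SE: first cell '.' (not opp) -> no flip
All flips: (4,5)

Answer: ........
........
...B....
...BB...
..WWWB..
....B.B.
........
........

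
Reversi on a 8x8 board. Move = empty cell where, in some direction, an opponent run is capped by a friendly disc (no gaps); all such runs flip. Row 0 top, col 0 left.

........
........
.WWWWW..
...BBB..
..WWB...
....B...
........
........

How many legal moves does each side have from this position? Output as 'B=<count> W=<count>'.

Answer: B=11 W=5

Derivation:
-- B to move --
(1,0): no bracket -> illegal
(1,1): flips 1 -> legal
(1,2): flips 1 -> legal
(1,3): flips 2 -> legal
(1,4): flips 1 -> legal
(1,5): flips 2 -> legal
(1,6): flips 1 -> legal
(2,0): no bracket -> illegal
(2,6): no bracket -> illegal
(3,0): no bracket -> illegal
(3,1): no bracket -> illegal
(3,2): flips 1 -> legal
(3,6): no bracket -> illegal
(4,1): flips 2 -> legal
(5,1): flips 1 -> legal
(5,2): flips 1 -> legal
(5,3): flips 1 -> legal
B mobility = 11
-- W to move --
(2,6): no bracket -> illegal
(3,2): no bracket -> illegal
(3,6): no bracket -> illegal
(4,5): flips 3 -> legal
(4,6): flips 1 -> legal
(5,3): no bracket -> illegal
(5,5): flips 2 -> legal
(6,3): no bracket -> illegal
(6,4): flips 3 -> legal
(6,5): flips 1 -> legal
W mobility = 5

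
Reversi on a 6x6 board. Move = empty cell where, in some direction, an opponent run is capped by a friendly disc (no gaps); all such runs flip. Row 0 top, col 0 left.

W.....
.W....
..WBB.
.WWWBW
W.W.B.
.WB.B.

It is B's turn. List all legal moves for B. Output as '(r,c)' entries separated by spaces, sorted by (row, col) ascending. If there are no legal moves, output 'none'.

Answer: (1,2) (2,1) (3,0) (4,1) (4,3) (5,0)

Derivation:
(0,1): no bracket -> illegal
(0,2): no bracket -> illegal
(1,0): no bracket -> illegal
(1,2): flips 3 -> legal
(1,3): no bracket -> illegal
(2,0): no bracket -> illegal
(2,1): flips 1 -> legal
(2,5): no bracket -> illegal
(3,0): flips 3 -> legal
(4,1): flips 1 -> legal
(4,3): flips 1 -> legal
(4,5): no bracket -> illegal
(5,0): flips 1 -> legal
(5,3): no bracket -> illegal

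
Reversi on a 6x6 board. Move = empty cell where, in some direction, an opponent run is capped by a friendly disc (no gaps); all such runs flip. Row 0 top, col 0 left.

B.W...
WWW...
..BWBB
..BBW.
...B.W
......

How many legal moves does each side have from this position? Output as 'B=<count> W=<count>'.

-- B to move --
(0,1): no bracket -> illegal
(0,3): no bracket -> illegal
(1,3): flips 1 -> legal
(1,4): flips 1 -> legal
(2,0): flips 1 -> legal
(2,1): no bracket -> illegal
(3,5): flips 1 -> legal
(4,4): flips 1 -> legal
(5,4): no bracket -> illegal
(5,5): no bracket -> illegal
B mobility = 5
-- W to move --
(0,1): no bracket -> illegal
(1,3): no bracket -> illegal
(1,4): flips 1 -> legal
(1,5): no bracket -> illegal
(2,1): flips 1 -> legal
(3,1): flips 2 -> legal
(3,5): no bracket -> illegal
(4,1): flips 1 -> legal
(4,2): flips 2 -> legal
(4,4): flips 2 -> legal
(5,2): flips 1 -> legal
(5,3): flips 2 -> legal
(5,4): no bracket -> illegal
W mobility = 8

Answer: B=5 W=8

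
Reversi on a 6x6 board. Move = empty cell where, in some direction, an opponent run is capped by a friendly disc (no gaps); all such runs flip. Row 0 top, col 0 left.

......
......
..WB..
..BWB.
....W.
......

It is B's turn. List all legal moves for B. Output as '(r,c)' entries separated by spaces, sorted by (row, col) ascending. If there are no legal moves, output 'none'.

Answer: (1,2) (2,1) (4,3) (5,4)

Derivation:
(1,1): no bracket -> illegal
(1,2): flips 1 -> legal
(1,3): no bracket -> illegal
(2,1): flips 1 -> legal
(2,4): no bracket -> illegal
(3,1): no bracket -> illegal
(3,5): no bracket -> illegal
(4,2): no bracket -> illegal
(4,3): flips 1 -> legal
(4,5): no bracket -> illegal
(5,3): no bracket -> illegal
(5,4): flips 1 -> legal
(5,5): no bracket -> illegal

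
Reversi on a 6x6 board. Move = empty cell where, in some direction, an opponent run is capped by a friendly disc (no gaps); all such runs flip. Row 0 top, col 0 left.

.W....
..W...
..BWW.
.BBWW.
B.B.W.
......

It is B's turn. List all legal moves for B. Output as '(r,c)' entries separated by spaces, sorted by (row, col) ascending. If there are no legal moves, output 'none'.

Answer: (0,2) (1,4) (1,5) (2,5) (3,5) (5,5)

Derivation:
(0,0): no bracket -> illegal
(0,2): flips 1 -> legal
(0,3): no bracket -> illegal
(1,0): no bracket -> illegal
(1,1): no bracket -> illegal
(1,3): no bracket -> illegal
(1,4): flips 1 -> legal
(1,5): flips 2 -> legal
(2,1): no bracket -> illegal
(2,5): flips 2 -> legal
(3,5): flips 2 -> legal
(4,3): no bracket -> illegal
(4,5): no bracket -> illegal
(5,3): no bracket -> illegal
(5,4): no bracket -> illegal
(5,5): flips 2 -> legal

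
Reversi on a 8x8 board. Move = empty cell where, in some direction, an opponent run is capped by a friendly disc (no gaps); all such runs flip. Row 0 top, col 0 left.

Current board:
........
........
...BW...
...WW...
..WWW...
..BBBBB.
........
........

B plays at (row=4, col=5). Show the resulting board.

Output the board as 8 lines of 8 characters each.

Answer: ........
........
...BW...
...WB...
..WWWB..
..BBBBB.
........
........

Derivation:
Place B at (4,5); scan 8 dirs for brackets.
Dir NW: opp run (3,4) capped by B -> flip
Dir N: first cell '.' (not opp) -> no flip
Dir NE: first cell '.' (not opp) -> no flip
Dir W: opp run (4,4) (4,3) (4,2), next='.' -> no flip
Dir E: first cell '.' (not opp) -> no flip
Dir SW: first cell 'B' (not opp) -> no flip
Dir S: first cell 'B' (not opp) -> no flip
Dir SE: first cell 'B' (not opp) -> no flip
All flips: (3,4)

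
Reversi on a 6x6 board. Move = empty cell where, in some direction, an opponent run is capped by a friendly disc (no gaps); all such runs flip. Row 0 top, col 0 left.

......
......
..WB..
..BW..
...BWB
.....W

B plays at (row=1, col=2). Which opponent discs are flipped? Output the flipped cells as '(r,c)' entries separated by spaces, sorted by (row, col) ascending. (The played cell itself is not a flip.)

Answer: (2,2)

Derivation:
Dir NW: first cell '.' (not opp) -> no flip
Dir N: first cell '.' (not opp) -> no flip
Dir NE: first cell '.' (not opp) -> no flip
Dir W: first cell '.' (not opp) -> no flip
Dir E: first cell '.' (not opp) -> no flip
Dir SW: first cell '.' (not opp) -> no flip
Dir S: opp run (2,2) capped by B -> flip
Dir SE: first cell 'B' (not opp) -> no flip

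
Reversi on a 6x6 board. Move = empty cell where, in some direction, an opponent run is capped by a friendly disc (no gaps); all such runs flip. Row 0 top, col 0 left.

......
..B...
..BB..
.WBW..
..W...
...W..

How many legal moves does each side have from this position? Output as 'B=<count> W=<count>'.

-- B to move --
(2,0): no bracket -> illegal
(2,1): no bracket -> illegal
(2,4): no bracket -> illegal
(3,0): flips 1 -> legal
(3,4): flips 1 -> legal
(4,0): flips 1 -> legal
(4,1): no bracket -> illegal
(4,3): flips 1 -> legal
(4,4): flips 1 -> legal
(5,1): no bracket -> illegal
(5,2): flips 1 -> legal
(5,4): no bracket -> illegal
B mobility = 6
-- W to move --
(0,1): no bracket -> illegal
(0,2): flips 3 -> legal
(0,3): no bracket -> illegal
(1,1): flips 1 -> legal
(1,3): flips 2 -> legal
(1,4): no bracket -> illegal
(2,1): no bracket -> illegal
(2,4): no bracket -> illegal
(3,4): no bracket -> illegal
(4,1): no bracket -> illegal
(4,3): no bracket -> illegal
W mobility = 3

Answer: B=6 W=3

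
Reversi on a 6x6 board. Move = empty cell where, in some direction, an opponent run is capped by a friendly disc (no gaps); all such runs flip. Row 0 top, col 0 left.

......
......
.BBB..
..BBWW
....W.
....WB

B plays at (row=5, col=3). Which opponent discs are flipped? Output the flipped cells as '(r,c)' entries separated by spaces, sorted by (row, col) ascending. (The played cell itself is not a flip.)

Dir NW: first cell '.' (not opp) -> no flip
Dir N: first cell '.' (not opp) -> no flip
Dir NE: opp run (4,4) (3,5), next=edge -> no flip
Dir W: first cell '.' (not opp) -> no flip
Dir E: opp run (5,4) capped by B -> flip
Dir SW: edge -> no flip
Dir S: edge -> no flip
Dir SE: edge -> no flip

Answer: (5,4)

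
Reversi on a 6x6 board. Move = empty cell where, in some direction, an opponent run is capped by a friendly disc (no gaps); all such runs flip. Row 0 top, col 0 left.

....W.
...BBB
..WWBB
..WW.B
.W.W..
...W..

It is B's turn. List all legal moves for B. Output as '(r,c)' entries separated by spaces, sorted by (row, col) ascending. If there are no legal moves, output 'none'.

(0,3): no bracket -> illegal
(0,5): no bracket -> illegal
(1,1): no bracket -> illegal
(1,2): no bracket -> illegal
(2,1): flips 2 -> legal
(3,0): no bracket -> illegal
(3,1): flips 1 -> legal
(3,4): no bracket -> illegal
(4,0): no bracket -> illegal
(4,2): flips 1 -> legal
(4,4): no bracket -> illegal
(5,0): flips 3 -> legal
(5,1): no bracket -> illegal
(5,2): no bracket -> illegal
(5,4): no bracket -> illegal

Answer: (2,1) (3,1) (4,2) (5,0)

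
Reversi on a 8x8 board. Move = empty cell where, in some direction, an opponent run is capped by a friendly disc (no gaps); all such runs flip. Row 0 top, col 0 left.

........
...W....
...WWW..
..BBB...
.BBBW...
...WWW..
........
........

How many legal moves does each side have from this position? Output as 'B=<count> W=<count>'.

Answer: B=10 W=8

Derivation:
-- B to move --
(0,2): no bracket -> illegal
(0,3): flips 2 -> legal
(0,4): no bracket -> illegal
(1,2): flips 1 -> legal
(1,4): flips 2 -> legal
(1,5): flips 1 -> legal
(1,6): flips 1 -> legal
(2,2): no bracket -> illegal
(2,6): no bracket -> illegal
(3,5): no bracket -> illegal
(3,6): no bracket -> illegal
(4,5): flips 1 -> legal
(4,6): no bracket -> illegal
(5,2): no bracket -> illegal
(5,6): no bracket -> illegal
(6,2): no bracket -> illegal
(6,3): flips 1 -> legal
(6,4): flips 3 -> legal
(6,5): flips 1 -> legal
(6,6): flips 2 -> legal
B mobility = 10
-- W to move --
(2,1): flips 2 -> legal
(2,2): flips 1 -> legal
(3,0): no bracket -> illegal
(3,1): flips 1 -> legal
(3,5): no bracket -> illegal
(4,0): flips 3 -> legal
(4,5): flips 1 -> legal
(5,0): flips 2 -> legal
(5,1): flips 2 -> legal
(5,2): flips 2 -> legal
W mobility = 8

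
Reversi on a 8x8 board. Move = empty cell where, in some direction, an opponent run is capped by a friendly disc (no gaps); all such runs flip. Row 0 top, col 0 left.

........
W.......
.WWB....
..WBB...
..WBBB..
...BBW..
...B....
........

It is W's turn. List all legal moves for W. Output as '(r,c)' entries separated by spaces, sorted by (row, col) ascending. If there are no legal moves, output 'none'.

Answer: (1,4) (2,4) (3,5) (4,6) (5,2) (6,4) (6,5)

Derivation:
(1,2): no bracket -> illegal
(1,3): no bracket -> illegal
(1,4): flips 1 -> legal
(2,4): flips 2 -> legal
(2,5): no bracket -> illegal
(3,5): flips 3 -> legal
(3,6): no bracket -> illegal
(4,6): flips 3 -> legal
(5,2): flips 2 -> legal
(5,6): no bracket -> illegal
(6,2): no bracket -> illegal
(6,4): flips 1 -> legal
(6,5): flips 2 -> legal
(7,2): no bracket -> illegal
(7,3): no bracket -> illegal
(7,4): no bracket -> illegal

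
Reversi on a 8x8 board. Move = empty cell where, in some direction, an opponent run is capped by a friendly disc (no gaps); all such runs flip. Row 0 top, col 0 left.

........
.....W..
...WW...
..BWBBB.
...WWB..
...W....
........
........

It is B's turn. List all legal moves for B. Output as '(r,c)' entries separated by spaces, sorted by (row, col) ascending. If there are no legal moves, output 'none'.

Answer: (1,2) (1,3) (1,4) (4,2) (5,2) (5,4) (6,2)

Derivation:
(0,4): no bracket -> illegal
(0,5): no bracket -> illegal
(0,6): no bracket -> illegal
(1,2): flips 1 -> legal
(1,3): flips 1 -> legal
(1,4): flips 2 -> legal
(1,6): no bracket -> illegal
(2,2): no bracket -> illegal
(2,5): no bracket -> illegal
(2,6): no bracket -> illegal
(4,2): flips 2 -> legal
(5,2): flips 1 -> legal
(5,4): flips 2 -> legal
(5,5): no bracket -> illegal
(6,2): flips 2 -> legal
(6,3): no bracket -> illegal
(6,4): no bracket -> illegal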